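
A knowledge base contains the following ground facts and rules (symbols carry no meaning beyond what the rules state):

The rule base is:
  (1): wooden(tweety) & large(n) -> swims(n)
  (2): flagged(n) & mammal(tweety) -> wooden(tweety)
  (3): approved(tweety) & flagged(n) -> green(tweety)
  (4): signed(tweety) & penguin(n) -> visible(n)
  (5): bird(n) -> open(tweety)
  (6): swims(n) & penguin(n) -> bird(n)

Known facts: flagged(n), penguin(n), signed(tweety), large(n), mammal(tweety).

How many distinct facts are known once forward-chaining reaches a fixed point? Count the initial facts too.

10

Round 1 — (2), (4), derive wooden(tweety), visible(n).
Round 2 — (1), derive swims(n).
Round 3 — (6), derive bird(n).
Round 4 — (5), derive open(tweety).
Closure: {bird(n), flagged(n), large(n), mammal(tweety), open(tweety), penguin(n), signed(tweety), swims(n), visible(n), wooden(tweety)} — 10 facts.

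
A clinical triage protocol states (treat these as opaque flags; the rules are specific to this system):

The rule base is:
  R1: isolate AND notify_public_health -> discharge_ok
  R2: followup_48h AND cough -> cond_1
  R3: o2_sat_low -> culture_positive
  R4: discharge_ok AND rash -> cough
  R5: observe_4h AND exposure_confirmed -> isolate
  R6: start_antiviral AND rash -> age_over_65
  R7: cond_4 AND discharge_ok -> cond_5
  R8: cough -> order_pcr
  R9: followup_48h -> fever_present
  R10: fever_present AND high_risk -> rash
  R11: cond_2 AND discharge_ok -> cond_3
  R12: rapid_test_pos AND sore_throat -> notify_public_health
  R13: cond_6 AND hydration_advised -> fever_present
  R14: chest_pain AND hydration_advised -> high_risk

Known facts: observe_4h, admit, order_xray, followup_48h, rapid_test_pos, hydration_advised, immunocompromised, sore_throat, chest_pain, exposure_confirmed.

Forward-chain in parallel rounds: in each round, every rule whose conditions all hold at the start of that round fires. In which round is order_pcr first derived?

Round 1: R5 [observe_4h AND exposure_confirmed -> isolate]; R9 [followup_48h -> fever_present]; R12 [rapid_test_pos AND sore_throat -> notify_public_health]; R14 [chest_pain AND hydration_advised -> high_risk]. New: isolate, fever_present, notify_public_health, high_risk.
Round 2: R1 [isolate AND notify_public_health -> discharge_ok]; R10 [fever_present AND high_risk -> rash]. New: discharge_ok, rash.
Round 3: R4 [discharge_ok AND rash -> cough]. New: cough.
Round 4: R2 [followup_48h AND cough -> cond_1]; R8 [cough -> order_pcr]. New: cond_1, order_pcr.
order_pcr first appears in round 4.

4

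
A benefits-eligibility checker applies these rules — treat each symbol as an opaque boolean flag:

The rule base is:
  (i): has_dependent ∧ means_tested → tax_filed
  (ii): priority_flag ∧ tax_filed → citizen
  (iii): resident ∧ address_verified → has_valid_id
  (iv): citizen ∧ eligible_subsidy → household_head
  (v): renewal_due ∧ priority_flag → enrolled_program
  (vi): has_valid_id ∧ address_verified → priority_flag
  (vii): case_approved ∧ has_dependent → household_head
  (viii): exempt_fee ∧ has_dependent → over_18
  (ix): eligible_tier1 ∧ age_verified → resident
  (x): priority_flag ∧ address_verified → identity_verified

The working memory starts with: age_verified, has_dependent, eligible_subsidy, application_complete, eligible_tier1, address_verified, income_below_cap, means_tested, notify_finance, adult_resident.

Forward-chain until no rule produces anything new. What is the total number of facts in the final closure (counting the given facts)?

Round 1: (i) [has_dependent ∧ means_tested → tax_filed]; (ix) [eligible_tier1 ∧ age_verified → resident]. Adds tax_filed, resident.
Round 2: (iii) [resident ∧ address_verified → has_valid_id]. Adds has_valid_id.
Round 3: (vi) [has_valid_id ∧ address_verified → priority_flag]. Adds priority_flag.
Round 4: (ii) [priority_flag ∧ tax_filed → citizen]; (x) [priority_flag ∧ address_verified → identity_verified]. Adds citizen, identity_verified.
Round 5: (iv) [citizen ∧ eligible_subsidy → household_head]. Adds household_head.
Closure: {address_verified, adult_resident, age_verified, application_complete, citizen, eligible_subsidy, eligible_tier1, has_dependent, has_valid_id, household_head, identity_verified, income_below_cap, means_tested, notify_finance, priority_flag, resident, tax_filed} — 17 facts.

17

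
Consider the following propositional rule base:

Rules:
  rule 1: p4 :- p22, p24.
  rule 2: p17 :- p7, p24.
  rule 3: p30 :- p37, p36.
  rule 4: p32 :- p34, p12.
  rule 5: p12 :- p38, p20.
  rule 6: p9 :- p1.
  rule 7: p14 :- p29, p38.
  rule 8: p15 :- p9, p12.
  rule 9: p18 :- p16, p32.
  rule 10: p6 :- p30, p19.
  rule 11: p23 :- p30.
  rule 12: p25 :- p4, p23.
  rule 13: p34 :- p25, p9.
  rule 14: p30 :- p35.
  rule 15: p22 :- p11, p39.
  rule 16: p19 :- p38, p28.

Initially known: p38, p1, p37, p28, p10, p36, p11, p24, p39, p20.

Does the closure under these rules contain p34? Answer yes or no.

Round 1: rule 3 [p30 :- p37, p36.]; rule 5 [p12 :- p38, p20.]; rule 6 [p9 :- p1.]; rule 15 [p22 :- p11, p39.]; rule 16 [p19 :- p38, p28.]. Adds p30, p12, p9, p22, p19.
Round 2: rule 1 [p4 :- p22, p24.]; rule 8 [p15 :- p9, p12.]; rule 10 [p6 :- p30, p19.]; rule 11 [p23 :- p30.]. Adds p4, p15, p6, p23.
Round 3: rule 12 [p25 :- p4, p23.]. Adds p25.
Round 4: rule 13 [p34 :- p25, p9.]. Adds p34.
Round 5: rule 4 [p32 :- p34, p12.]. Adds p32.
p34 appears in round 4, so it is derivable.

yes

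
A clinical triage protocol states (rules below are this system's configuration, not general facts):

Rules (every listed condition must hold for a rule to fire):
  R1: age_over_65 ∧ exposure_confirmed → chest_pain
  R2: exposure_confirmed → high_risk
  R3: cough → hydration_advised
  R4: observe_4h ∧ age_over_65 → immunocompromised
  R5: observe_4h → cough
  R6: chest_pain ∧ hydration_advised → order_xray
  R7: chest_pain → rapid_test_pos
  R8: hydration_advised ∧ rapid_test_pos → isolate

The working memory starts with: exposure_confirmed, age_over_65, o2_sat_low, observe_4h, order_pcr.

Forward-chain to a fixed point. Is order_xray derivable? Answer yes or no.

yes

Round 1: R1 [age_over_65 ∧ exposure_confirmed → chest_pain]; R2 [exposure_confirmed → high_risk]; R4 [observe_4h ∧ age_over_65 → immunocompromised]; R5 [observe_4h → cough]. New: chest_pain, high_risk, immunocompromised, cough.
Round 2: R3 [cough → hydration_advised]; R7 [chest_pain → rapid_test_pos]. New: hydration_advised, rapid_test_pos.
Round 3: R6 [chest_pain ∧ hydration_advised → order_xray]; R8 [hydration_advised ∧ rapid_test_pos → isolate]. New: order_xray, isolate.
order_xray appears in round 3, so it is derivable.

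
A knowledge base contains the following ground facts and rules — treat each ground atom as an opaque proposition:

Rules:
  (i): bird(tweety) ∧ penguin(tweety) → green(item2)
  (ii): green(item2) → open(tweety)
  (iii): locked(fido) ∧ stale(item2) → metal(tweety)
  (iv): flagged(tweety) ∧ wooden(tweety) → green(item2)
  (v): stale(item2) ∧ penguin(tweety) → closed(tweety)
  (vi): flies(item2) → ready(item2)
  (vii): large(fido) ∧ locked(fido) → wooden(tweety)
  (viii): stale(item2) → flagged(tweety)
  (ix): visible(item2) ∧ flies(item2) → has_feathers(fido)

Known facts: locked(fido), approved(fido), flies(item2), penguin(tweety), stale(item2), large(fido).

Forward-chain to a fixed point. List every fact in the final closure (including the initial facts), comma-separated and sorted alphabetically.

approved(fido), closed(tweety), flagged(tweety), flies(item2), green(item2), large(fido), locked(fido), metal(tweety), open(tweety), penguin(tweety), ready(item2), stale(item2), wooden(tweety)

Round 1: (iii) [locked(fido) ∧ stale(item2) → metal(tweety)]; (v) [stale(item2) ∧ penguin(tweety) → closed(tweety)]; (vi) [flies(item2) → ready(item2)]; (vii) [large(fido) ∧ locked(fido) → wooden(tweety)]; (viii) [stale(item2) → flagged(tweety)]. Adds metal(tweety), closed(tweety), ready(item2), wooden(tweety), flagged(tweety).
Round 2: (iv) [flagged(tweety) ∧ wooden(tweety) → green(item2)]. Adds green(item2).
Round 3: (ii) [green(item2) → open(tweety)]. Adds open(tweety).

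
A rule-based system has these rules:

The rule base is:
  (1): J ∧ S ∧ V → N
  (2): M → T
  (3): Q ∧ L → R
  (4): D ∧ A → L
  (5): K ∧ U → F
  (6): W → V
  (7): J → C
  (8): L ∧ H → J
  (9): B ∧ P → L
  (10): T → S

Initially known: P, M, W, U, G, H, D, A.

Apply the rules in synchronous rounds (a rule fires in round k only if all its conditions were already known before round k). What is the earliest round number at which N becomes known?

3

Round 1 fires (2), (4), (6), giving T, L, V.
Round 2 fires (8), (10), giving J, S.
Round 3 fires (1), (7), giving N, C.
N first appears in round 3.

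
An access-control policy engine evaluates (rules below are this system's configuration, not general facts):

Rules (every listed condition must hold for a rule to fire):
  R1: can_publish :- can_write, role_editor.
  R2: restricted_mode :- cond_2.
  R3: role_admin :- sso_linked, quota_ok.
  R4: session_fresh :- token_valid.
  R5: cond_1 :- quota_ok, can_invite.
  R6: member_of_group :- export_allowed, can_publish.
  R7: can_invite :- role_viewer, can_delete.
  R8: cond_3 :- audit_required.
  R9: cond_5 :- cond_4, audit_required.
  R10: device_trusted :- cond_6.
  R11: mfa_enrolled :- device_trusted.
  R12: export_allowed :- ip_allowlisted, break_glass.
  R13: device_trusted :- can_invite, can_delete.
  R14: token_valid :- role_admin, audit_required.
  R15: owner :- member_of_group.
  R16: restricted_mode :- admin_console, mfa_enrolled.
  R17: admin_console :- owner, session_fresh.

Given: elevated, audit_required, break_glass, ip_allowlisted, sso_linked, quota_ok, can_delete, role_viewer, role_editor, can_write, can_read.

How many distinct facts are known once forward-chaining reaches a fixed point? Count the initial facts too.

25

Round 1: R1 [can_publish :- can_write, role_editor.]; R3 [role_admin :- sso_linked, quota_ok.]; R7 [can_invite :- role_viewer, can_delete.]; R8 [cond_3 :- audit_required.]; R12 [export_allowed :- ip_allowlisted, break_glass.]. Adds can_publish, role_admin, can_invite, cond_3, export_allowed.
Round 2: R5 [cond_1 :- quota_ok, can_invite.]; R6 [member_of_group :- export_allowed, can_publish.]; R13 [device_trusted :- can_invite, can_delete.]; R14 [token_valid :- role_admin, audit_required.]. Adds cond_1, member_of_group, device_trusted, token_valid.
Round 3: R4 [session_fresh :- token_valid.]; R11 [mfa_enrolled :- device_trusted.]; R15 [owner :- member_of_group.]. Adds session_fresh, mfa_enrolled, owner.
Round 4: R17 [admin_console :- owner, session_fresh.]. Adds admin_console.
Round 5: R16 [restricted_mode :- admin_console, mfa_enrolled.]. Adds restricted_mode.
Closure: {admin_console, audit_required, break_glass, can_delete, can_invite, can_publish, can_read, can_write, cond_1, cond_3, device_trusted, elevated, export_allowed, ip_allowlisted, member_of_group, mfa_enrolled, owner, quota_ok, restricted_mode, role_admin, role_editor, role_viewer, session_fresh, sso_linked, token_valid} — 25 facts.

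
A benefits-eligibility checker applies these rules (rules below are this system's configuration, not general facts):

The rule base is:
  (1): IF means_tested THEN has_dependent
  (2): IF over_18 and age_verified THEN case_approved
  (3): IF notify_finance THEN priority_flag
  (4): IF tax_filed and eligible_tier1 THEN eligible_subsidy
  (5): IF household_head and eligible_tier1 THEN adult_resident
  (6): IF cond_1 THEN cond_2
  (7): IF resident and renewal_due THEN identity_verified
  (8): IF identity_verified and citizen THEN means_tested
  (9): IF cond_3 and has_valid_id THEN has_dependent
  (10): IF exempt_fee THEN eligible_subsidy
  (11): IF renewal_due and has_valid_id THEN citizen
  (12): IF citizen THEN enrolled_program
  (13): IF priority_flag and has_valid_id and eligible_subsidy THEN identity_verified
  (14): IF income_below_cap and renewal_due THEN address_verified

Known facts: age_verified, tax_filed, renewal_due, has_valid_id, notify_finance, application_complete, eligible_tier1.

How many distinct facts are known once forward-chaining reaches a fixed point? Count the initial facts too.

Round 1 — (3), (4), (11), derive priority_flag, eligible_subsidy, citizen.
Round 2 — (12), (13), derive enrolled_program, identity_verified.
Round 3 — (8), derive means_tested.
Round 4 — (1), derive has_dependent.
Closure: {age_verified, application_complete, citizen, eligible_subsidy, eligible_tier1, enrolled_program, has_dependent, has_valid_id, identity_verified, means_tested, notify_finance, priority_flag, renewal_due, tax_filed} — 14 facts.

14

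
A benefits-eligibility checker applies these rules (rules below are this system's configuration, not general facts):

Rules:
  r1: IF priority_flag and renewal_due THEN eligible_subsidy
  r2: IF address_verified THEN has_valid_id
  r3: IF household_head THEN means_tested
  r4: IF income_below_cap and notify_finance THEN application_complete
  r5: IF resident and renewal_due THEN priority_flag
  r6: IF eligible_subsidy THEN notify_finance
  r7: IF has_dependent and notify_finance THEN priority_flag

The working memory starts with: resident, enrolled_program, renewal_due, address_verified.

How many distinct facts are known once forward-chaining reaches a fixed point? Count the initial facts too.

8

Round 1 fires r2, r5, giving has_valid_id, priority_flag.
Round 2 fires r1, giving eligible_subsidy.
Round 3 fires r6, giving notify_finance.
Closure: {address_verified, eligible_subsidy, enrolled_program, has_valid_id, notify_finance, priority_flag, renewal_due, resident} — 8 facts.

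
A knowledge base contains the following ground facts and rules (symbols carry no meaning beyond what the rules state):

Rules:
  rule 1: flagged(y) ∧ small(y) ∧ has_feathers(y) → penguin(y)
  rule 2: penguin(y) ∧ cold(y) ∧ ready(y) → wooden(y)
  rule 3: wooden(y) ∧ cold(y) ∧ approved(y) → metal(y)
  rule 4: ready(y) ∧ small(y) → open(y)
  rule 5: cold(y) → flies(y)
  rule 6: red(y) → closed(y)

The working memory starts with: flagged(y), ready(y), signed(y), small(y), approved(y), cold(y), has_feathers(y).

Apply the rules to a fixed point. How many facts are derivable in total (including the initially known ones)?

12

Round 1 fires rule 1, rule 4, rule 5, giving penguin(y), open(y), flies(y).
Round 2 fires rule 2, giving wooden(y).
Round 3 fires rule 3, giving metal(y).
Closure: {approved(y), cold(y), flagged(y), flies(y), has_feathers(y), metal(y), open(y), penguin(y), ready(y), signed(y), small(y), wooden(y)} — 12 facts.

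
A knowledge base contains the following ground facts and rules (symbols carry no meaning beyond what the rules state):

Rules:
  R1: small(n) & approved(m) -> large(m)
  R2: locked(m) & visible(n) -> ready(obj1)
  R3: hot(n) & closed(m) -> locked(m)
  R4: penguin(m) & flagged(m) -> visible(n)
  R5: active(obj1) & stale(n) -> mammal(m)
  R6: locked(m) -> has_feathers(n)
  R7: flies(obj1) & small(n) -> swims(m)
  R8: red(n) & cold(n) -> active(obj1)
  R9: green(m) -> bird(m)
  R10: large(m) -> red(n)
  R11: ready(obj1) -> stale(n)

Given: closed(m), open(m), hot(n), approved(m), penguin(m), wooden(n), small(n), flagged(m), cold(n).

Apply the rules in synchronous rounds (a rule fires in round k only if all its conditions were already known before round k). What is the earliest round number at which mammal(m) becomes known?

4

Round 1 fires R1, R3, R4, giving large(m), locked(m), visible(n).
Round 2 fires R2, R6, R10, giving ready(obj1), has_feathers(n), red(n).
Round 3 fires R8, R11, giving active(obj1), stale(n).
Round 4 fires R5, giving mammal(m).
mammal(m) first appears in round 4.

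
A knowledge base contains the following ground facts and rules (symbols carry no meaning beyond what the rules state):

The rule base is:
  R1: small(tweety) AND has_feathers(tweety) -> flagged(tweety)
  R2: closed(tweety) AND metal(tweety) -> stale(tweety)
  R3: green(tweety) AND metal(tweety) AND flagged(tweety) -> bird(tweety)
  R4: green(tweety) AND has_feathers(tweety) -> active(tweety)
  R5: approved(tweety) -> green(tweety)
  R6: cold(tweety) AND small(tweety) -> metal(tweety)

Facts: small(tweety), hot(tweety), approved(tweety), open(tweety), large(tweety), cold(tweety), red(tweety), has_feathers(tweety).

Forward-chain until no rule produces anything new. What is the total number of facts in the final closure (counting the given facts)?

13

Round 1: R1 [small(tweety) AND has_feathers(tweety) -> flagged(tweety)]; R5 [approved(tweety) -> green(tweety)]; R6 [cold(tweety) AND small(tweety) -> metal(tweety)]. Adds flagged(tweety), green(tweety), metal(tweety).
Round 2: R3 [green(tweety) AND metal(tweety) AND flagged(tweety) -> bird(tweety)]; R4 [green(tweety) AND has_feathers(tweety) -> active(tweety)]. Adds bird(tweety), active(tweety).
Closure: {active(tweety), approved(tweety), bird(tweety), cold(tweety), flagged(tweety), green(tweety), has_feathers(tweety), hot(tweety), large(tweety), metal(tweety), open(tweety), red(tweety), small(tweety)} — 13 facts.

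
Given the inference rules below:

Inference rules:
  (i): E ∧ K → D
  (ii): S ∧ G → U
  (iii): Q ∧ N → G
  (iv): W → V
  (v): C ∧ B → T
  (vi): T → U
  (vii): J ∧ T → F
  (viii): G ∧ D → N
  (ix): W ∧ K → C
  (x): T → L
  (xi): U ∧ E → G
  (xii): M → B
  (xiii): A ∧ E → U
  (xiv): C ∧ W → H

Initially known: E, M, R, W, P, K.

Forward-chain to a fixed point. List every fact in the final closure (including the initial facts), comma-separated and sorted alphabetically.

Round 1: (i) [E ∧ K → D]; (iv) [W → V]; (ix) [W ∧ K → C]; (xii) [M → B]. New: D, V, C, B.
Round 2: (v) [C ∧ B → T]; (xiv) [C ∧ W → H]. New: T, H.
Round 3: (vi) [T → U]; (x) [T → L]. New: U, L.
Round 4: (xi) [U ∧ E → G]. New: G.
Round 5: (viii) [G ∧ D → N]. New: N.

B, C, D, E, G, H, K, L, M, N, P, R, T, U, V, W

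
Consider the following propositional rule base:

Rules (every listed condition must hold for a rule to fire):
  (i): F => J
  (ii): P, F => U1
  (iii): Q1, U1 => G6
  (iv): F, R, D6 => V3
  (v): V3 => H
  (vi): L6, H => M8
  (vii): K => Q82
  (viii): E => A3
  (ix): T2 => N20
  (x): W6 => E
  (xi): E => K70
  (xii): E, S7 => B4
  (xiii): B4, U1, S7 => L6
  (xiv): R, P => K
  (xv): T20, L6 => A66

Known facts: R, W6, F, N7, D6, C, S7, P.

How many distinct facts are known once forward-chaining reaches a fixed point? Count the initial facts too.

20

Round 1 fires (i), (ii), (iv), (x), (xiv), giving J, U1, V3, E, K.
Round 2 fires (v), (vii), (viii), (xi), (xii), giving H, Q82, A3, K70, B4.
Round 3 fires (xiii), giving L6.
Round 4 fires (vi), giving M8.
Closure: {A3, B4, C, D6, E, F, H, J, K, K70, L6, M8, N7, P, Q82, R, S7, U1, V3, W6} — 20 facts.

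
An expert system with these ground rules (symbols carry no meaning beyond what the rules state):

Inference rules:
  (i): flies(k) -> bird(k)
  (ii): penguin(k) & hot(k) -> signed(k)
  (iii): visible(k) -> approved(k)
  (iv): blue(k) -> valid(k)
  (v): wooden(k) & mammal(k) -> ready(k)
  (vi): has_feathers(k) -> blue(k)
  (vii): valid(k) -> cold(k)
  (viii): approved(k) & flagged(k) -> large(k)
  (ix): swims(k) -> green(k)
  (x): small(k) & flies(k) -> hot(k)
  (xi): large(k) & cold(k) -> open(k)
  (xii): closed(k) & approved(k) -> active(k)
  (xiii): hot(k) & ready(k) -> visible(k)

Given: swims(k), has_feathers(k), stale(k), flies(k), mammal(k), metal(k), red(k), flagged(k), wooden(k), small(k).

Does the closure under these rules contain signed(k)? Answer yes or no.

Round 1 fires (i), (v), (vi), (ix), (x), giving bird(k), ready(k), blue(k), green(k), hot(k).
Round 2 fires (iv), (xiii), giving valid(k), visible(k).
Round 3 fires (iii), (vii), giving approved(k), cold(k).
Round 4 fires (viii), giving large(k).
Round 5 fires (xi), giving open(k).
Fixed point reached. signed(k) is concluded only by (ii); (ii) needs penguin(k) (never derived).

no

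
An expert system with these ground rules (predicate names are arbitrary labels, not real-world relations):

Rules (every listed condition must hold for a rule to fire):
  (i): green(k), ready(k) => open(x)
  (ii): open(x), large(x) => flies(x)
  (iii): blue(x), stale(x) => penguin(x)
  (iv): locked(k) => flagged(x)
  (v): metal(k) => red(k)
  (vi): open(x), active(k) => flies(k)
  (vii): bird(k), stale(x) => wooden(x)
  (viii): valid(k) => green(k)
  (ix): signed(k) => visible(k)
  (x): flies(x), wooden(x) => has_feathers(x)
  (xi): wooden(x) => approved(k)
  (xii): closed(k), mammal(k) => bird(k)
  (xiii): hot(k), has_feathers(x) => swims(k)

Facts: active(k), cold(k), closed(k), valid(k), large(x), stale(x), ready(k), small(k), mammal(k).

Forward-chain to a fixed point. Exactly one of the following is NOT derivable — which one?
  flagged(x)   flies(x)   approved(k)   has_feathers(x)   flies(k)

flagged(x)

Round 1: (viii) [valid(k) => green(k)]; (xii) [closed(k), mammal(k) => bird(k)]. Adds green(k), bird(k).
Round 2: (i) [green(k), ready(k) => open(x)]; (vii) [bird(k), stale(x) => wooden(x)]. Adds open(x), wooden(x).
Round 3: (ii) [open(x), large(x) => flies(x)]; (vi) [open(x), active(k) => flies(k)]; (xi) [wooden(x) => approved(k)]. Adds flies(x), flies(k), approved(k).
Round 4: (x) [flies(x), wooden(x) => has_feathers(x)]. Adds has_feathers(x).
Derived: flies(x) (round 3), approved(k) (round 3), flies(k) (round 3), has_feathers(x) (round 4). flagged(x) never appears in any round.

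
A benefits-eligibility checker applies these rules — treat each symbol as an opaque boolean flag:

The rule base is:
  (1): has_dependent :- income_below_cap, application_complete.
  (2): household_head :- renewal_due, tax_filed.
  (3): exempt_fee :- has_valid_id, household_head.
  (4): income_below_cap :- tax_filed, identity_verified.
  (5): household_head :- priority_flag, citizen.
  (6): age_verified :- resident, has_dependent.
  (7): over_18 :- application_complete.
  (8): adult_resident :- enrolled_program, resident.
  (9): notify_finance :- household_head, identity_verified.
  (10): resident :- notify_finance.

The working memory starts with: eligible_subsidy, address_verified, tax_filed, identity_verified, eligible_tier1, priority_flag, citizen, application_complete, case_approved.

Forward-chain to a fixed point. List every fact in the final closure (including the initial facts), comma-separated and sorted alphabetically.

Round 1 — (4), (5), (7), derive income_below_cap, household_head, over_18.
Round 2 — (1), (9), derive has_dependent, notify_finance.
Round 3 — (10), derive resident.
Round 4 — (6), derive age_verified.

address_verified, age_verified, application_complete, case_approved, citizen, eligible_subsidy, eligible_tier1, has_dependent, household_head, identity_verified, income_below_cap, notify_finance, over_18, priority_flag, resident, tax_filed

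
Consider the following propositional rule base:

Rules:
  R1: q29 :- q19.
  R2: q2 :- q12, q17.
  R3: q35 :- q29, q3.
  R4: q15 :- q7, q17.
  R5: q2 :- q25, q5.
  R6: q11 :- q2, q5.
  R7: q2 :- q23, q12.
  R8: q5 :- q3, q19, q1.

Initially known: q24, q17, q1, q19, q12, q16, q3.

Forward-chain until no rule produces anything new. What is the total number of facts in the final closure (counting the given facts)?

12

Round 1: R1 [q29 :- q19.]; R2 [q2 :- q12, q17.]; R8 [q5 :- q3, q19, q1.]. Adds q29, q2, q5.
Round 2: R3 [q35 :- q29, q3.]; R6 [q11 :- q2, q5.]. Adds q35, q11.
Closure: {q1, q11, q12, q16, q17, q19, q2, q24, q29, q3, q35, q5} — 12 facts.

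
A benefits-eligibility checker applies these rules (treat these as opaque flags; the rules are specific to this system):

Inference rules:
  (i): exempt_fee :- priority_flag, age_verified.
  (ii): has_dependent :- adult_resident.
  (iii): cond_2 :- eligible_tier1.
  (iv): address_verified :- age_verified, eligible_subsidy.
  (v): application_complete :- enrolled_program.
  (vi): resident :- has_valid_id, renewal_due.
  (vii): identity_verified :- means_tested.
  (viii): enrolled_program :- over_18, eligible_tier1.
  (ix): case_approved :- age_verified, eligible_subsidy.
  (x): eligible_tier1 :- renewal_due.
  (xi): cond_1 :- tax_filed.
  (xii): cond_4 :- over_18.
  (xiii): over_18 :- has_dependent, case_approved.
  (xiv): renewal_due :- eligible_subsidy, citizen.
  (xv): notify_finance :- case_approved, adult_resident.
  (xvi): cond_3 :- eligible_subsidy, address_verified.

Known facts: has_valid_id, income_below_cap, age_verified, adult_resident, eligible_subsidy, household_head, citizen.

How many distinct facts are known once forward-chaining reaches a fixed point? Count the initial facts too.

[1] (ii) [has_dependent :- adult_resident.]; (iv) [address_verified :- age_verified, eligible_subsidy.]; (ix) [case_approved :- age_verified, eligible_subsidy.]; (xiv) [renewal_due :- eligible_subsidy, citizen.]. ⇒ new: has_dependent, address_verified, case_approved, renewal_due.
[2] (vi) [resident :- has_valid_id, renewal_due.]; (x) [eligible_tier1 :- renewal_due.]; (xiii) [over_18 :- has_dependent, case_approved.]; (xv) [notify_finance :- case_approved, adult_resident.]; (xvi) [cond_3 :- eligible_subsidy, address_verified.]. ⇒ new: resident, eligible_tier1, over_18, notify_finance, cond_3.
[3] (iii) [cond_2 :- eligible_tier1.]; (viii) [enrolled_program :- over_18, eligible_tier1.]; (xii) [cond_4 :- over_18.]. ⇒ new: cond_2, enrolled_program, cond_4.
[4] (v) [application_complete :- enrolled_program.]. ⇒ new: application_complete.
Closure: {address_verified, adult_resident, age_verified, application_complete, case_approved, citizen, cond_2, cond_3, cond_4, eligible_subsidy, eligible_tier1, enrolled_program, has_dependent, has_valid_id, household_head, income_below_cap, notify_finance, over_18, renewal_due, resident} — 20 facts.

20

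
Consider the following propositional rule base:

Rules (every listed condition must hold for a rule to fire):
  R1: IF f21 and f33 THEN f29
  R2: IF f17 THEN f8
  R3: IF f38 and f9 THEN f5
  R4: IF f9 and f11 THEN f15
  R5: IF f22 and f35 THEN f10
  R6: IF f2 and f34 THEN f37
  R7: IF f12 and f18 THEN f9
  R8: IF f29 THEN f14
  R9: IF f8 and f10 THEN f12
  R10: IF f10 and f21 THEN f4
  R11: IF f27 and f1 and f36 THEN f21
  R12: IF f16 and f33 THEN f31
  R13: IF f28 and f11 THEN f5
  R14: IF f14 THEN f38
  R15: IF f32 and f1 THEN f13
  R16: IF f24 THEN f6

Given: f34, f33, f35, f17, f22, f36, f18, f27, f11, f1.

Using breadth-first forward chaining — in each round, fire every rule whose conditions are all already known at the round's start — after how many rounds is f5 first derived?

5

Round 1 fires R2, R5, R11, giving f8, f10, f21.
Round 2 fires R1, R9, R10, giving f29, f12, f4.
Round 3 fires R7, R8, giving f9, f14.
Round 4 fires R4, R14, giving f15, f38.
Round 5 fires R3, giving f5.
f5 first appears in round 5.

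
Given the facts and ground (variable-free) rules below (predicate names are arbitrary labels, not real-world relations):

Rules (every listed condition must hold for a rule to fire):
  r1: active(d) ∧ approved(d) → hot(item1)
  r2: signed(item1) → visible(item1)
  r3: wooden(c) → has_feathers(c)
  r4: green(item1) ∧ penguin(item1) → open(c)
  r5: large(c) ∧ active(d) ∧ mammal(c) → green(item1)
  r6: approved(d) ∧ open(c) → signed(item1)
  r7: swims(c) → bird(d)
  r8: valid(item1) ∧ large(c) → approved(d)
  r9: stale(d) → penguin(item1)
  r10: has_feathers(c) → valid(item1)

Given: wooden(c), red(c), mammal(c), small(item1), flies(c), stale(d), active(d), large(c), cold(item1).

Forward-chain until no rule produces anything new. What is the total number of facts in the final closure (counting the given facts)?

18

Round 1 fires r3, r5, r9, giving has_feathers(c), green(item1), penguin(item1).
Round 2 fires r4, r10, giving open(c), valid(item1).
Round 3 fires r8, giving approved(d).
Round 4 fires r1, r6, giving hot(item1), signed(item1).
Round 5 fires r2, giving visible(item1).
Closure: {active(d), approved(d), cold(item1), flies(c), green(item1), has_feathers(c), hot(item1), large(c), mammal(c), open(c), penguin(item1), red(c), signed(item1), small(item1), stale(d), valid(item1), visible(item1), wooden(c)} — 18 facts.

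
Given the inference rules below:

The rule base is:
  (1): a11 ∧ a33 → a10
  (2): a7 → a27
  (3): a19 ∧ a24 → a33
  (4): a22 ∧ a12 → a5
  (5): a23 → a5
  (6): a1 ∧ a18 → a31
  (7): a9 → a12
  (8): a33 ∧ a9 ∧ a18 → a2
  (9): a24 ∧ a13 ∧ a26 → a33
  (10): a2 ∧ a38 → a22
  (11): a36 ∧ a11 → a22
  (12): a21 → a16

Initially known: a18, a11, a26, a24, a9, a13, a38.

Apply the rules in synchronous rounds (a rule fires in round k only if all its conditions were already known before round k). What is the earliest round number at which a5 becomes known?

4

Round 1 fires (7), (9), giving a12, a33.
Round 2 fires (1), (8), giving a10, a2.
Round 3 fires (10), giving a22.
Round 4 fires (4), giving a5.
a5 first appears in round 4.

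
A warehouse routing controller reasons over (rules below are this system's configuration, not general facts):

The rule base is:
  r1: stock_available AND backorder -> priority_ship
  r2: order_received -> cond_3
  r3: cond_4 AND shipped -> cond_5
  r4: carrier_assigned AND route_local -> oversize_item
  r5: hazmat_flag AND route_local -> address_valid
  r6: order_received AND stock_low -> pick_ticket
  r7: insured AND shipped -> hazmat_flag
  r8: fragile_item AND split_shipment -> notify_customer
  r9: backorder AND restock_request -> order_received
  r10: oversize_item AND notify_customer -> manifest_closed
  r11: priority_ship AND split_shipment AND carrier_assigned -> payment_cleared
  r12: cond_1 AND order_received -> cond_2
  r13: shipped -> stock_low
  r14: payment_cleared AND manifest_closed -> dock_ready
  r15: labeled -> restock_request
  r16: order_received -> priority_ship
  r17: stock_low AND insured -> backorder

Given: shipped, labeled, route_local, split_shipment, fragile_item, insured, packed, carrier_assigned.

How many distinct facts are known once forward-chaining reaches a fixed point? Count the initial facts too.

22

Round 1: r4 [carrier_assigned AND route_local -> oversize_item]; r7 [insured AND shipped -> hazmat_flag]; r8 [fragile_item AND split_shipment -> notify_customer]; r13 [shipped -> stock_low]; r15 [labeled -> restock_request]. New: oversize_item, hazmat_flag, notify_customer, stock_low, restock_request.
Round 2: r5 [hazmat_flag AND route_local -> address_valid]; r10 [oversize_item AND notify_customer -> manifest_closed]; r17 [stock_low AND insured -> backorder]. New: address_valid, manifest_closed, backorder.
Round 3: r9 [backorder AND restock_request -> order_received]. New: order_received.
Round 4: r2 [order_received -> cond_3]; r6 [order_received AND stock_low -> pick_ticket]; r16 [order_received -> priority_ship]. New: cond_3, pick_ticket, priority_ship.
Round 5: r11 [priority_ship AND split_shipment AND carrier_assigned -> payment_cleared]. New: payment_cleared.
Round 6: r14 [payment_cleared AND manifest_closed -> dock_ready]. New: dock_ready.
Closure: {address_valid, backorder, carrier_assigned, cond_3, dock_ready, fragile_item, hazmat_flag, insured, labeled, manifest_closed, notify_customer, order_received, oversize_item, packed, payment_cleared, pick_ticket, priority_ship, restock_request, route_local, shipped, split_shipment, stock_low} — 22 facts.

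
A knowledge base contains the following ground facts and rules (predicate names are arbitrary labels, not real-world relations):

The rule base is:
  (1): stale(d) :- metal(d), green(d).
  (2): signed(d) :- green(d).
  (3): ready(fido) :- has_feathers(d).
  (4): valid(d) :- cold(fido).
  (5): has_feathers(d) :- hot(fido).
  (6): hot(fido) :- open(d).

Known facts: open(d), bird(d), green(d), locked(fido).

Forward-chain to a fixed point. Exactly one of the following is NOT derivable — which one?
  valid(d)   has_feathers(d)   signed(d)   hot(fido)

valid(d)

[1] (2) [signed(d) :- green(d).]; (6) [hot(fido) :- open(d).]. ⇒ new: signed(d), hot(fido).
[2] (5) [has_feathers(d) :- hot(fido).]. ⇒ new: has_feathers(d).
[3] (3) [ready(fido) :- has_feathers(d).]. ⇒ new: ready(fido).
Derived: has_feathers(d) (round 2), signed(d) (round 1), hot(fido) (round 1). valid(d) never appears in any round.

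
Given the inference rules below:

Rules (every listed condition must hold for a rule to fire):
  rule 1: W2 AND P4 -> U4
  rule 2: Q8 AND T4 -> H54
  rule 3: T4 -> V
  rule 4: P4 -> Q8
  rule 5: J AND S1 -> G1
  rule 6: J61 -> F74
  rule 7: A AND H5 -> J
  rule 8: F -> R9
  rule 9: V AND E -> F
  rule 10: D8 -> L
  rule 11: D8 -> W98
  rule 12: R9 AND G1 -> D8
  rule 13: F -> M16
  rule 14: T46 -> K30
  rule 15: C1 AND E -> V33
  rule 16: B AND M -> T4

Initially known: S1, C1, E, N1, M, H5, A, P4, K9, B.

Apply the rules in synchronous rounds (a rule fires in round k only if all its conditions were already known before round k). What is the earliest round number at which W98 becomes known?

Round 1 fires rule 4, rule 7, rule 15, rule 16, giving Q8, J, V33, T4.
Round 2 fires rule 2, rule 3, rule 5, giving H54, V, G1.
Round 3 fires rule 9, giving F.
Round 4 fires rule 8, rule 13, giving R9, M16.
Round 5 fires rule 12, giving D8.
Round 6 fires rule 10, rule 11, giving L, W98.
W98 first appears in round 6.

6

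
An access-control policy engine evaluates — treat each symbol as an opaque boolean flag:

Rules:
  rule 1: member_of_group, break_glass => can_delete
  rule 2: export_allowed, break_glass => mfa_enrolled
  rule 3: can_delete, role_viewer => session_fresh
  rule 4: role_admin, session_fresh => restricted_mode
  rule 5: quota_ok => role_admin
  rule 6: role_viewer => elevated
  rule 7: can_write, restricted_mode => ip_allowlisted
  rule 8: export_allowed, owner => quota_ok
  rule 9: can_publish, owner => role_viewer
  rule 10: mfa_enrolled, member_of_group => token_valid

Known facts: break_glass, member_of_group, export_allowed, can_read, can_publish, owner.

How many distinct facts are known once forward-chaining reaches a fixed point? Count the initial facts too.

15

Round 1: rule 1 [member_of_group, break_glass => can_delete]; rule 2 [export_allowed, break_glass => mfa_enrolled]; rule 8 [export_allowed, owner => quota_ok]; rule 9 [can_publish, owner => role_viewer]. Adds can_delete, mfa_enrolled, quota_ok, role_viewer.
Round 2: rule 3 [can_delete, role_viewer => session_fresh]; rule 5 [quota_ok => role_admin]; rule 6 [role_viewer => elevated]; rule 10 [mfa_enrolled, member_of_group => token_valid]. Adds session_fresh, role_admin, elevated, token_valid.
Round 3: rule 4 [role_admin, session_fresh => restricted_mode]. Adds restricted_mode.
Closure: {break_glass, can_delete, can_publish, can_read, elevated, export_allowed, member_of_group, mfa_enrolled, owner, quota_ok, restricted_mode, role_admin, role_viewer, session_fresh, token_valid} — 15 facts.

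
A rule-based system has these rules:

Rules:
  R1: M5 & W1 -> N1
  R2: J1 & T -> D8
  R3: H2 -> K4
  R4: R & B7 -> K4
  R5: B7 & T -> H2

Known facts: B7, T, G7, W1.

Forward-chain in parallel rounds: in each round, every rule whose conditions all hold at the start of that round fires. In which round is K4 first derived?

2

[1] R5 [B7 & T -> H2]. ⇒ new: H2.
[2] R3 [H2 -> K4]. ⇒ new: K4.
K4 first appears in round 2.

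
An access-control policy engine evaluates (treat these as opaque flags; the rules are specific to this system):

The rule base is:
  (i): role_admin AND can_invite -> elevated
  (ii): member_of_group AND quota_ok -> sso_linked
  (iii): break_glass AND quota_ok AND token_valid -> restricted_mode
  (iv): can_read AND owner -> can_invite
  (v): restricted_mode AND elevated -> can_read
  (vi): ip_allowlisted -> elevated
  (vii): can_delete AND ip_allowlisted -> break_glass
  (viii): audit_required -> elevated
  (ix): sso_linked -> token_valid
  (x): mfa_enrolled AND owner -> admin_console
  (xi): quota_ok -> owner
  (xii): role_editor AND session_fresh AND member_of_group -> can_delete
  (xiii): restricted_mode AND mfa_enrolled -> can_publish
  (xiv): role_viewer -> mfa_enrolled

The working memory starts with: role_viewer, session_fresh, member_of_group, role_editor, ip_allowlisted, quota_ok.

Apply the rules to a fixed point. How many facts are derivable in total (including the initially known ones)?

Round 1: (ii) [member_of_group AND quota_ok -> sso_linked]; (vi) [ip_allowlisted -> elevated]; (xi) [quota_ok -> owner]; (xii) [role_editor AND session_fresh AND member_of_group -> can_delete]; (xiv) [role_viewer -> mfa_enrolled]. New: sso_linked, elevated, owner, can_delete, mfa_enrolled.
Round 2: (vii) [can_delete AND ip_allowlisted -> break_glass]; (ix) [sso_linked -> token_valid]; (x) [mfa_enrolled AND owner -> admin_console]. New: break_glass, token_valid, admin_console.
Round 3: (iii) [break_glass AND quota_ok AND token_valid -> restricted_mode]. New: restricted_mode.
Round 4: (v) [restricted_mode AND elevated -> can_read]; (xiii) [restricted_mode AND mfa_enrolled -> can_publish]. New: can_read, can_publish.
Round 5: (iv) [can_read AND owner -> can_invite]. New: can_invite.
Closure: {admin_console, break_glass, can_delete, can_invite, can_publish, can_read, elevated, ip_allowlisted, member_of_group, mfa_enrolled, owner, quota_ok, restricted_mode, role_editor, role_viewer, session_fresh, sso_linked, token_valid} — 18 facts.

18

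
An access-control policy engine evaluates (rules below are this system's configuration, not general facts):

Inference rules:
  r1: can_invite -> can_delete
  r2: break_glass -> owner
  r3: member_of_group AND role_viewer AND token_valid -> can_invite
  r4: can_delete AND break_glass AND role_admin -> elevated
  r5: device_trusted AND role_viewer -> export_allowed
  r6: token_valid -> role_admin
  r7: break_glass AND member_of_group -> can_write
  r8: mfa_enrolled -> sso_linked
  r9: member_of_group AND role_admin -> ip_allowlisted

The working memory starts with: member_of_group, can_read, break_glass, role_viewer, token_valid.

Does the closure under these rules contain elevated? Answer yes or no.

yes

Round 1: r2 [break_glass -> owner]; r3 [member_of_group AND role_viewer AND token_valid -> can_invite]; r6 [token_valid -> role_admin]; r7 [break_glass AND member_of_group -> can_write]. Adds owner, can_invite, role_admin, can_write.
Round 2: r1 [can_invite -> can_delete]; r9 [member_of_group AND role_admin -> ip_allowlisted]. Adds can_delete, ip_allowlisted.
Round 3: r4 [can_delete AND break_glass AND role_admin -> elevated]. Adds elevated.
elevated appears in round 3, so it is derivable.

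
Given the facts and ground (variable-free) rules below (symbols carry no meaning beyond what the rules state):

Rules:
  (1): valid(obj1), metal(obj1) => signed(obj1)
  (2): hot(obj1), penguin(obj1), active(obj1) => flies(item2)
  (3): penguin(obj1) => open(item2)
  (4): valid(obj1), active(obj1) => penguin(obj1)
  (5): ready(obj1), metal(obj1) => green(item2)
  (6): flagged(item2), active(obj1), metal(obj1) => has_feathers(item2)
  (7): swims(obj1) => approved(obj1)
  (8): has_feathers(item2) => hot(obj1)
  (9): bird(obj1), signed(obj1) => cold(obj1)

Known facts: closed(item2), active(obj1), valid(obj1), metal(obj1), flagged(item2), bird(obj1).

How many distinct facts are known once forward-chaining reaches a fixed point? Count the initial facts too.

Round 1 — (1), (4), (6), derive signed(obj1), penguin(obj1), has_feathers(item2).
Round 2 — (3), (8), (9), derive open(item2), hot(obj1), cold(obj1).
Round 3 — (2), derive flies(item2).
Closure: {active(obj1), bird(obj1), closed(item2), cold(obj1), flagged(item2), flies(item2), has_feathers(item2), hot(obj1), metal(obj1), open(item2), penguin(obj1), signed(obj1), valid(obj1)} — 13 facts.

13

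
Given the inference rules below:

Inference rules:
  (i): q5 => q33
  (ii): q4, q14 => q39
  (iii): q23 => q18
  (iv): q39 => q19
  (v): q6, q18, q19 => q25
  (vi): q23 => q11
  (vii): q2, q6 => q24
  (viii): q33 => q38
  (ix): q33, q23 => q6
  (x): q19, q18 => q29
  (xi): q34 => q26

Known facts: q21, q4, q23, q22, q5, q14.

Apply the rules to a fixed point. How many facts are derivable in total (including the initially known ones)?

Round 1 fires (i), (ii), (iii), (vi), giving q33, q39, q18, q11.
Round 2 fires (iv), (viii), (ix), giving q19, q38, q6.
Round 3 fires (v), (x), giving q25, q29.
Closure: {q11, q14, q18, q19, q21, q22, q23, q25, q29, q33, q38, q39, q4, q5, q6} — 15 facts.

15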